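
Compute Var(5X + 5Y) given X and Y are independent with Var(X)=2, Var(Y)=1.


Independence => Cov(X,Y)=0
Var(5X + 5Y) = 5^2*Var(X) + 5^2*Var(Y)
= 25*2 + 25*1 = 75

75


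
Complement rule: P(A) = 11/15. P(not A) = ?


P(A') = 1 - P(A) = 1 - 11/15 = 4/15

4/15


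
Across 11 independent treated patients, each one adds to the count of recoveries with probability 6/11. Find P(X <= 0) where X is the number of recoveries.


P(X<=0) = P(X=0)
= 48828125/285311670611
= 48828125/285311670611

48828125/285311670611


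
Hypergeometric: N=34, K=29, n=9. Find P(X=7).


P(X=7) = C(29,7)*C(5,2) / C(34,9)
= 1560780*10 / 52451256
= 15607800/52451256 = 1725/5797

1725/5797


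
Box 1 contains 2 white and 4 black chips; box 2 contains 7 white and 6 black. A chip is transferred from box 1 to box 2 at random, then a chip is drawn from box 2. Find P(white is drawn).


P(transfer white) = 2/6 = 1/3; P(transfer black) = 2/3
If white transferred: Urn II has 8 white of 14, so P(white|white moved) = 4/7
If black transferred: Urn II has 7 white of 14, so P(white|black moved) = 1/2
By total probability: P(white) = 1/3*4/7 + 2/3*1/2 = 11/21

11/21


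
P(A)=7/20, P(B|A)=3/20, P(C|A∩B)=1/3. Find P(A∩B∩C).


P(A∩B∩C) = P(A) * P(B|A) * P(C|A∩B)
= 7/20 * 3/20 * 1/3
= 21/400 * 1/3 = 7/400

7/400


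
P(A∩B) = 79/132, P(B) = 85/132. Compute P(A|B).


P(A|B) = P(A∩B)/P(B) = (79/132)/(85/132) = 79/85

79/85


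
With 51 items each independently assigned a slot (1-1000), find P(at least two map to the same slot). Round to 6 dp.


P(all different) = prod((1000-i)/1000 for i=0..50) = 0.273345
P(at least one match) = 1 - 0.273345 = 0.726655

0.726655


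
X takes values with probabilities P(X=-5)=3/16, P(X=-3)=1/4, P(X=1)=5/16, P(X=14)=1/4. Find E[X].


E[X] = sum(x * P(x))
= -5*3/16 - 3*1/4 + 1*5/16 + 14*1/4
= 17/8

17/8


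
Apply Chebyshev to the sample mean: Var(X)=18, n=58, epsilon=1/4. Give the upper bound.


Var(Xbar) = Var(X)/n = 18/58
Chebyshev: P(|Xbar-mu| >= 1/4) <= Var(Xbar)/(1/4)^2 = (9/29)/(1/16) = 144/29
Bound exceeds 1, so trivial bound: 1

1


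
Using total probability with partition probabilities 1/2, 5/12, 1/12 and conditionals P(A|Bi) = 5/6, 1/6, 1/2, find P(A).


P(A) = P(A|B1)P(B1) + P(A|B2)P(B2) + P(A|B3)P(B3)
= 5/6*1/2 + 1/6*5/12 + 1/2*1/12
= 5/12 + 5/72 + 1/24 = 19/36

19/36


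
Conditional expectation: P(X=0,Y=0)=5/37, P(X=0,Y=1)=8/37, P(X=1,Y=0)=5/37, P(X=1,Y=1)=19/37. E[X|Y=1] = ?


P(Y=1) = 27/37
E[X|Y=1] = (0*8 + 1*19)/27 = 19/27

19/27


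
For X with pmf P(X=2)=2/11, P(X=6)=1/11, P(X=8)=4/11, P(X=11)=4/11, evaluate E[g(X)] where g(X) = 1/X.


E[1/X] = sum(g(x)*P(x))
= 1/2*2/11 + 1/6*1/11 + 1/8*4/11 + 1/11*4/11
= 67/363

67/363


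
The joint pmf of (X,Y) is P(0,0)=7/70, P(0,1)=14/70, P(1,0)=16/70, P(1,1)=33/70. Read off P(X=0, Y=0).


Read from table: P(X=0, Y=0) = 7/70 = 1/10

1/10


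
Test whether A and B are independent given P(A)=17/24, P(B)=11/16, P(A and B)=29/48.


P(A)*P(B) = 17/24*11/16 = 187/384
P(A∩B) = 29/48 != 187/384, so not independent

No, A and B are not independent


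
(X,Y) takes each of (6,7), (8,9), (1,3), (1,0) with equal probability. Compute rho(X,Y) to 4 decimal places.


Cov(X,Y) = 10.2500, Var(X) = 9.5000, Var(Y) = 12.1875
rho = Cov/(sqrt(VarX)*sqrt(VarY)) = 0.9526

0.9526


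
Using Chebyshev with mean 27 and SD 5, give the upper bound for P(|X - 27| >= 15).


k = 15/5 = 3
Chebyshev: P(|X-mu| >= k*sigma) <= 1/k^2 = 1/3^2 = 1/9

1/9


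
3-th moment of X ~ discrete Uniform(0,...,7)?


E[X^3] = (1/8) * sum(x^3 for x=0..7)
= 784/8 = 98

98


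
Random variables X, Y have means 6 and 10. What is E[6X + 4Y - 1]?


E[6X + 4Y - 1] = 6*E[X] + 4*E[Y] - 1
= (6)*(6) + (4)*(10) + (-1)
= 36 + 40 - 1 = 75

75


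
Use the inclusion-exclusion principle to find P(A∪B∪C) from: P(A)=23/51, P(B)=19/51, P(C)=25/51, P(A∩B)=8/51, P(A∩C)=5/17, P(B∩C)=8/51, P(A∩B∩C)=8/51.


P(A∪B∪C) = P(A)+P(B)+P(C) - P(AB)-P(AC)-P(BC) + P(ABC)
= 23/51+19/51+25/51 - 8/51-5/17-8/51 + 8/51
= 44/51

44/51


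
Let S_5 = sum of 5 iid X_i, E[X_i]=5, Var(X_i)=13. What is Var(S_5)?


By independence, Var(S_n) = n*Var(X_1) = 5*13 = 65

65


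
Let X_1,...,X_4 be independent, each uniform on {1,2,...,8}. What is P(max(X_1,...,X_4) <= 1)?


P(max <= 1) = P(all X_i <= 1) = (P(X_1 <= 1))^4
= (1/8)^4 = 1/4096

1/4096


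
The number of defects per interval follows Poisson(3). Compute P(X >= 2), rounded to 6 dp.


P(X>=2) = 1 - P(X<=1) = 1 - (e^(-3)*3^0/0! + e^(-3)*3^1/1!)
≈ 1 - (0.0497870684 + 0.1493612051)
= 1 - 0.1991482735 = 0.8008517265
≈ 0.800852

0.800852


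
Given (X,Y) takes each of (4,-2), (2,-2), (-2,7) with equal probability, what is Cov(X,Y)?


E[X]=4/3, E[Y]=1, E[XY]=-26/3
Cov(X,Y) = E[XY] - E[X]E[Y] = -26/3 - 4/3*1 = -10

-10


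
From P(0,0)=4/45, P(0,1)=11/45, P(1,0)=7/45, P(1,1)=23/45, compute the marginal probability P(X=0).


P(X=0) = P(0,0)+P(0,1) = 4/45 + 11/45 = 15/45 = 1/3

1/3


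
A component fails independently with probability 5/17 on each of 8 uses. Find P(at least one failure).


P(at least one) = 1 - P(none)
P(none) = (1 - 5/17)^8 = (12/17)^8 = 429981696/6975757441
P(at least one) = 1 - 429981696/6975757441 = 6545775745/6975757441

6545775745/6975757441


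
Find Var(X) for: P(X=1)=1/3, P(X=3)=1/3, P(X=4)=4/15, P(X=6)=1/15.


E[X] = 14/5, E[X^2] = 10
Var(X) = E[X^2] - (E[X])^2 = 10 - (14/5)^2 = 54/25

54/25


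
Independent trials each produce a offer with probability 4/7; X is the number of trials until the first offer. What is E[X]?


For geometric (trials until first success), E[X] = 1/p = 1/(4/7) = 7/4

7/4


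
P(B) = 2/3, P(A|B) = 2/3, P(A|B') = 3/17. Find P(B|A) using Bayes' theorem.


P(A) = P(A|B)P(B) + P(A|B')P(B') = 2/3*2/3 + 3/17*1/3 = 77/153
P(B|A) = P(A|B)P(B)/P(A) = (4/9)/(77/153) = 68/77

68/77


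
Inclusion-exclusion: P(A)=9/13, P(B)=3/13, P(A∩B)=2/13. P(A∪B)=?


P(A∪B) = P(A) + P(B) - P(A∩B)
= 9/13 + 3/13 - 2/13 = 10/13

10/13


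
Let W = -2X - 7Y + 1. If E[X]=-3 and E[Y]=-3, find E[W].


E[-2X - 7Y + 1] = -2*E[X] - 7*E[Y] + 1
= (-2)*(-3) + (-7)*(-3) + (1)
= 6 + 21 + 1 = 28

28


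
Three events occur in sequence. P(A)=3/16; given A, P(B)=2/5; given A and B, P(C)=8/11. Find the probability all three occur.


P(A∩B∩C) = P(A) * P(B|A) * P(C|A∩B)
= 3/16 * 2/5 * 8/11
= 3/40 * 8/11 = 3/55

3/55


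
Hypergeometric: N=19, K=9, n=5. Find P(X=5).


P(X=5) = C(9,5)*C(10,0) / C(19,5)
= 126*1 / 11628
= 126/11628 = 7/646

7/646


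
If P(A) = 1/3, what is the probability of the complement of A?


P(A') = 1 - P(A) = 1 - 1/3 = 2/3

2/3


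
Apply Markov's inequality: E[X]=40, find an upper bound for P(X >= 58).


Markov: P(X >= a) <= E[X]/a
P(X >= 58) <= 40/58 = 20/29

20/29


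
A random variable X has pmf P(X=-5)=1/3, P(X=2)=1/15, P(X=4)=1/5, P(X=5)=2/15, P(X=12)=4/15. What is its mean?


E[X] = sum(x * P(x))
= -5*1/3 + 2*1/15 + 4*1/5 + 5*2/15 + 12*4/15
= 47/15

47/15


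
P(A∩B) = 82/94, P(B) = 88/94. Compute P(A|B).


P(A|B) = P(A∩B)/P(B) = (82/94)/(88/94) = 82/88 = 41/44

41/44


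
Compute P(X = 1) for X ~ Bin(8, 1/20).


P(X=1) = C(8,1) * p^1 * (1-p)^7
= 8 * 1/20 * 893871739/1280000000
= 893871739/3200000000

893871739/3200000000


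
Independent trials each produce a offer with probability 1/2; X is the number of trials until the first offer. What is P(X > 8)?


P(X > 8) = P(first 8 trials all fail) = (1-p)^8 = (1/2)^8 = 1/256

1/256


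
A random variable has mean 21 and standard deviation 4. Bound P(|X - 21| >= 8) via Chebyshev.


k = 8/4 = 2
Chebyshev: P(|X-mu| >= k*sigma) <= 1/k^2 = 1/2^2 = 1/4

1/4


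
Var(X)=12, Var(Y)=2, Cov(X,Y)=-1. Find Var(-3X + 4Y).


Var(-3X + 4Y) = (-3)^2*Var(X) + 4^2*Var(Y) + 2*(-3)*4*Cov(X,Y)
= 9*12 + 16*2 - 24*(-1)
= 108 + 32 + 24 = 164

164


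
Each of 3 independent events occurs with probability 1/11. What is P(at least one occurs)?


P(at least one) = 1 - P(none)
P(none) = (1 - 1/11)^3 = (10/11)^3 = 1000/1331
P(at least one) = 1 - 1000/1331 = 331/1331

331/1331


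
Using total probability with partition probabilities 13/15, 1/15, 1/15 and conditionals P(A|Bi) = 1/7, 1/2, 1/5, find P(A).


P(A) = P(A|B1)P(B1) + P(A|B2)P(B2) + P(A|B3)P(B3)
= 1/7*13/15 + 1/2*1/15 + 1/5*1/15
= 13/105 + 1/30 + 1/75 = 179/1050

179/1050


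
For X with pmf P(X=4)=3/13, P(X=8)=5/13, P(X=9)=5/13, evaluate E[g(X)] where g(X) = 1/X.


E[1/X] = sum(g(x)*P(x))
= 1/4*3/13 + 1/8*5/13 + 1/9*5/13
= 139/936

139/936


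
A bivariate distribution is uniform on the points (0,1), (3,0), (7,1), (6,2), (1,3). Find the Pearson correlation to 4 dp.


Cov(X,Y) = -0.3600, Var(X) = 7.4400, Var(Y) = 1.0400
rho = Cov/(sqrt(VarX)*sqrt(VarY)) = -0.1294

-0.1294


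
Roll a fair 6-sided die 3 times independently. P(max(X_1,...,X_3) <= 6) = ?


P(max <= 6) = P(all X_i <= 6) = (P(X_1 <= 6))^3
= (6/6)^3 = 1^3 = 1

1


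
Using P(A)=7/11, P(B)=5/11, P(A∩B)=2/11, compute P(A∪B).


P(A∪B) = P(A) + P(B) - P(A∩B)
= 7/11 + 5/11 - 2/11 = 10/11

10/11


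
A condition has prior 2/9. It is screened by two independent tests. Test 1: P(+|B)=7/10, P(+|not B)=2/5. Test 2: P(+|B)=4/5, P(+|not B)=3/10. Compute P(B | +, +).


After test 1: P(+) = 7/10*2/9 + 2/5*7/9 = 7/15
P(B|+) = (7/45)/(7/15) = 1/3
After test 2 (use post1 as new prior): P(+) = 4/5*1/3 + 3/10*2/3 = 7/15
P(B|+,+) = (4/15)/(7/15) = 4/7

4/7


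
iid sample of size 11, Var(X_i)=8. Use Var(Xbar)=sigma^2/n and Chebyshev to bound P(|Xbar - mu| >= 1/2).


Var(Xbar) = Var(X)/n = 8/11
Chebyshev: P(|Xbar-mu| >= 1/2) <= Var(Xbar)/(1/2)^2 = (8/11)/(1/4) = 32/11
Bound exceeds 1, so trivial bound: 1

1


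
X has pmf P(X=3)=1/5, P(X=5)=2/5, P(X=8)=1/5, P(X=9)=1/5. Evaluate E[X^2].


E[X^2] = sum(x^2 * P(x))
= 9*1/5 + 25*2/5 + 64*1/5 + 81*1/5
= 204/5

204/5


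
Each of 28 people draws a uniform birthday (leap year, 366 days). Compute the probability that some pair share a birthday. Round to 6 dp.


P(all different) = prod((366-i)/366 for i=0..27) = 0.346570
P(at least one match) = 1 - 0.346570 = 0.653430

0.653430


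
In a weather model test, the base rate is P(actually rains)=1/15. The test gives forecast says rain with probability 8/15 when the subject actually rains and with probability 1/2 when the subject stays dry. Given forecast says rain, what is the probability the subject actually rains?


P(A) = P(A|B)P(B) + P(A|B')P(B') = 8/15*1/15 + 1/2*14/15 = 113/225
P(B|A) = P(A|B)P(B)/P(A) = (8/225)/(113/225) = 8/113

8/113


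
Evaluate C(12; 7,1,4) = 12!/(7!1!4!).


12! = 479001600
Denominator: 7!=5040 * 1!=1 * 4!=24
Coefficient = 479001600 / 120960 = 3960

3960


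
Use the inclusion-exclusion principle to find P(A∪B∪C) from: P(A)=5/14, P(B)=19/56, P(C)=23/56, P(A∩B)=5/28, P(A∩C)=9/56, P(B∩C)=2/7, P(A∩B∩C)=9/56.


P(A∪B∪C) = P(A)+P(B)+P(C) - P(AB)-P(AC)-P(BC) + P(ABC)
= 5/14+19/56+23/56 - 5/28-9/56-2/7 + 9/56
= 9/14

9/14


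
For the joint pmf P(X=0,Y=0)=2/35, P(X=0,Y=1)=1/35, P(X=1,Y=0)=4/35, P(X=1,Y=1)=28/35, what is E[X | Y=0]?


P(Y=0) = 6/35
E[X|Y=0] = (0*2 + 1*4)/6 = 4/6 = 2/3

2/3


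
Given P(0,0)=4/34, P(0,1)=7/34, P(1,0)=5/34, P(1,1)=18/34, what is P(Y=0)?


P(Y=0) = P(0,0)+P(1,0) = 4/34 + 5/34 = 9/34

9/34


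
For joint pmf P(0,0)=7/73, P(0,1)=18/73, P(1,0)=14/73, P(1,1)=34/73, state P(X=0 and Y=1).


Read from table: P(X=0, Y=1) = 18/73

18/73


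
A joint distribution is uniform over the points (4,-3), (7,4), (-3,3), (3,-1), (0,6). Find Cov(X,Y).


E[X]=11/5, E[Y]=9/5, E[XY]=4/5
Cov(X,Y) = E[XY] - E[X]E[Y] = 4/5 - 11/5*9/5 = -79/25

-79/25


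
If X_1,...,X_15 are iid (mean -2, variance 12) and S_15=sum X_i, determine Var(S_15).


By independence, Var(S_n) = n*Var(X_1) = 15*12 = 180

180


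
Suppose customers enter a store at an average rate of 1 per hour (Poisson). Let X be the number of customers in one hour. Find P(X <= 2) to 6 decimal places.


P(X<=2) = e^(-1)*1^0/0! + e^(-1)*1^1/1! + e^(-1)*1^2/2!
≈ 0.3678794412 + 0.3678794412 + 0.1839397206
= 0.9196986030
≈ 0.919699

0.919699


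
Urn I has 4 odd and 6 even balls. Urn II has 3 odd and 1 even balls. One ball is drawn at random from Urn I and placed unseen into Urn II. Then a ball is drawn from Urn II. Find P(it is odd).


P(transfer odd) = 4/10 = 2/5; P(transfer even) = 3/5
If odd transferred: Urn II has 4 odd of 5, so P(odd|odd moved) = 4/5
If even transferred: Urn II has 3 odd of 5, so P(odd|even moved) = 3/5
By total probability: P(odd) = 2/5*4/5 + 3/5*3/5 = 17/25

17/25


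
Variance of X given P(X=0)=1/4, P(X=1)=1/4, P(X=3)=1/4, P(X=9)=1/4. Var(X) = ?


E[X] = 13/4, E[X^2] = 91/4
Var(X) = E[X^2] - (E[X])^2 = 91/4 - (13/4)^2 = 195/16

195/16


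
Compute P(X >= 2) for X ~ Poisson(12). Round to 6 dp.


P(X>=2) = 1 - P(X<=1) = 1 - (e^(-12)*12^0/0! + e^(-12)*12^1/1!)
≈ 1 - (0.0000061442 + 0.0000737305)
= 1 - 0.0000798747 = 0.9999201253
≈ 0.999920

0.999920


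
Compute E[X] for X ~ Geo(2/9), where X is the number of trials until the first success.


For geometric (trials until first success), E[X] = 1/p = 1/(2/9) = 9/2

9/2


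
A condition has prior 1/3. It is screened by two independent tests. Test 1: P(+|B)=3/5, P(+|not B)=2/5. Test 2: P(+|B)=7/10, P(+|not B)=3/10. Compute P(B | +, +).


After test 1: P(+) = 3/5*1/3 + 2/5*2/3 = 7/15
P(B|+) = (1/5)/(7/15) = 3/7
After test 2 (use post1 as new prior): P(+) = 7/10*3/7 + 3/10*4/7 = 33/70
P(B|+,+) = (3/10)/(33/70) = 7/11

7/11


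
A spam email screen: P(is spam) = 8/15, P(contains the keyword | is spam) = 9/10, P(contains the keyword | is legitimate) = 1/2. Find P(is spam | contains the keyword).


P(A) = P(A|B)P(B) + P(A|B')P(B') = 9/10*8/15 + 1/2*7/15 = 107/150
P(B|A) = P(A|B)P(B)/P(A) = (12/25)/(107/150) = 72/107

72/107


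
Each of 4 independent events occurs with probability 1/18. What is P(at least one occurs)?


P(at least one) = 1 - P(none)
P(none) = (1 - 1/18)^4 = (17/18)^4 = 83521/104976
P(at least one) = 1 - 83521/104976 = 21455/104976

21455/104976


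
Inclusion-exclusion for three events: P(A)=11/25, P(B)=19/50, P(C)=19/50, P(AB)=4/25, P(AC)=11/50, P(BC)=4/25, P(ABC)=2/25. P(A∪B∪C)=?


P(A∪B∪C) = P(A)+P(B)+P(C) - P(AB)-P(AC)-P(BC) + P(ABC)
= 11/25+19/50+19/50 - 4/25-11/50-4/25 + 2/25
= 37/50

37/50


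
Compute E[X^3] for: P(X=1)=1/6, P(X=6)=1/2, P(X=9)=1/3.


E[X^3] = sum(x^3 * P(x))
= 1*1/6 + 216*1/2 + 729*1/3
= 2107/6

2107/6


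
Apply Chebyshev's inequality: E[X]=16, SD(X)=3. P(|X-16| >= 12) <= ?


k = 12/3 = 4
Chebyshev: P(|X-mu| >= k*sigma) <= 1/k^2 = 1/4^2 = 1/16

1/16


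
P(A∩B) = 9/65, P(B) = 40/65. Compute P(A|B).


P(A|B) = P(A∩B)/P(B) = (9/65)/(40/65) = 9/40

9/40


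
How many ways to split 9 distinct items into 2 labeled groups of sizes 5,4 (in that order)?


9! = 362880
Denominator: 5!=120 * 4!=24
Coefficient = 362880 / 2880 = 126

126


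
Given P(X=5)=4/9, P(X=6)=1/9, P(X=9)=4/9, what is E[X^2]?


E[X^2] = sum(g(x)*P(x))
= 25*4/9 + 36*1/9 + 81*4/9
= 460/9

460/9


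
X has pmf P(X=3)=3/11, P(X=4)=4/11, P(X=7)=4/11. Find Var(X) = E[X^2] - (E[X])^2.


E[X] = 53/11, E[X^2] = 287/11
Var(X) = E[X^2] - (E[X])^2 = 287/11 - (53/11)^2 = 348/121

348/121


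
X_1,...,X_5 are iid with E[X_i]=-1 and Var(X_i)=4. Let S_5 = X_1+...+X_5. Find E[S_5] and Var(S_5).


E[S_n] = n*mu = 5*-1 = -5
Var(S_n) = n*sigma^2 = 5*4 = 20

E[S_5]=-5, Var(S_5)=20


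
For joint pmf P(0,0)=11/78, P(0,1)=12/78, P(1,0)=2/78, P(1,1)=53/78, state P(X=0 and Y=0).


Read from table: P(X=0, Y=0) = 11/78

11/78


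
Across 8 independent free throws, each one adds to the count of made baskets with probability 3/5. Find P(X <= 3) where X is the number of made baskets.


P(X<=3) = P(X=0) + P(X=1) + P(X=2) + P(X=3)
= 256/390625 + 3072/390625 + 16128/390625 + 48384/390625
= 13568/78125

13568/78125


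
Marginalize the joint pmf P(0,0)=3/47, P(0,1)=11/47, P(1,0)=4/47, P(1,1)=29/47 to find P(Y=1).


P(Y=1) = P(0,1)+P(1,1) = 11/47 + 29/47 = 40/47

40/47


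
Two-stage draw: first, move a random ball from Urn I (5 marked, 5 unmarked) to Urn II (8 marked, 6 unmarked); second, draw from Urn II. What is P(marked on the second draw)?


P(transfer marked) = 5/10 = 1/2; P(transfer unmarked) = 1/2
If marked transferred: Urn II has 9 marked of 15, so P(marked|marked moved) = 3/5
If unmarked transferred: Urn II has 8 marked of 15, so P(marked|unmarked moved) = 8/15
By total probability: P(marked) = 1/2*3/5 + 1/2*8/15 = 17/30

17/30


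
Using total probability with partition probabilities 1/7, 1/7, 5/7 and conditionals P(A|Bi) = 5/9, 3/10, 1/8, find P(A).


P(A) = P(A|B1)P(B1) + P(A|B2)P(B2) + P(A|B3)P(B3)
= 5/9*1/7 + 3/10*1/7 + 1/8*5/7
= 5/63 + 3/70 + 5/56 = 533/2520

533/2520


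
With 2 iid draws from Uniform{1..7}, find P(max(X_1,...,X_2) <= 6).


P(max <= 6) = P(all X_i <= 6) = (P(X_1 <= 6))^2
= (6/7)^2 = 36/49

36/49


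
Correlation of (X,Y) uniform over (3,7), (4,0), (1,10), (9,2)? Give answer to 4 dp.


Cov(X,Y) = -7.9375, Var(X) = 8.6875, Var(Y) = 15.6875
rho = Cov/(sqrt(VarX)*sqrt(VarY)) = -0.6799

-0.6799


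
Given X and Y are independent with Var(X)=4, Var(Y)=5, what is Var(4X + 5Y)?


Independence => Cov(X,Y)=0
Var(4X + 5Y) = 4^2*Var(X) + 5^2*Var(Y)
= 16*4 + 25*5 = 189

189


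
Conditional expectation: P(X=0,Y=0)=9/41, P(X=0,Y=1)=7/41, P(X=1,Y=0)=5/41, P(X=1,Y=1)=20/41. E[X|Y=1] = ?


P(Y=1) = 27/41
E[X|Y=1] = (0*7 + 1*20)/27 = 20/27

20/27


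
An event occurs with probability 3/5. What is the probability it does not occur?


P(A') = 1 - P(A) = 1 - 3/5 = 2/5

2/5


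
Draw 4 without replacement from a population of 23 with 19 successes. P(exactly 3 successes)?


P(X=3) = C(19,3)*C(4,1) / C(23,4)
= 969*4 / 8855
= 3876/8855

3876/8855


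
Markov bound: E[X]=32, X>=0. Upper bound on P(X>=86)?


Markov: P(X >= a) <= E[X]/a
P(X >= 86) <= 32/86 = 16/43

16/43


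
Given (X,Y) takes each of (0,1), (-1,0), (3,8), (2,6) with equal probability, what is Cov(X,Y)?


E[X]=1, E[Y]=15/4, E[XY]=9
Cov(X,Y) = E[XY] - E[X]E[Y] = 9 - 1*15/4 = 21/4

21/4


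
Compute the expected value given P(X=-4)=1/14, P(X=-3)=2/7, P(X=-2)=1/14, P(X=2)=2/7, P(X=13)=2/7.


E[X] = sum(x * P(x))
= -4*1/14 - 3*2/7 - 2*1/14 + 2*2/7 + 13*2/7
= 3

3


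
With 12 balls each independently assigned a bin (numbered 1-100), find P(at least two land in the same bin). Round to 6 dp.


P(all different) = prod((100-i)/100 for i=0..11) = 0.503153
P(at least one match) = 1 - 0.503153 = 0.496847

0.496847


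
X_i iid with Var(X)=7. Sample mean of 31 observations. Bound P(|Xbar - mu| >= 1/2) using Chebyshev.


Var(Xbar) = Var(X)/n = 7/31
Chebyshev: P(|Xbar-mu| >= 1/2) <= Var(Xbar)/(1/2)^2 = (7/31)/(1/4) = 28/31

28/31


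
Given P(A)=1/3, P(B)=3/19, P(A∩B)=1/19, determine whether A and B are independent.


P(A)*P(B) = 1/3*3/19 = 1/19
P(A∩B) = 1/19, which equals P(A)P(B), so independent

Yes, A and B are independent


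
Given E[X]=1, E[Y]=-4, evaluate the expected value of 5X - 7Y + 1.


E[5X - 7Y + 1] = 5*E[X] - 7*E[Y] + 1
= (5)*(1) + (-7)*(-4) + (1)
= 5 + 28 + 1 = 34

34


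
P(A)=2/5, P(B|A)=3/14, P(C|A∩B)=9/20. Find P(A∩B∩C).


P(A∩B∩C) = P(A) * P(B|A) * P(C|A∩B)
= 2/5 * 3/14 * 9/20
= 3/35 * 9/20 = 27/700

27/700


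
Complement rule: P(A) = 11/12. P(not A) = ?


P(A') = 1 - P(A) = 1 - 11/12 = 1/12

1/12


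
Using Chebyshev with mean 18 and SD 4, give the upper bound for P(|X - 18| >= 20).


k = 20/4 = 5
Chebyshev: P(|X-mu| >= k*sigma) <= 1/k^2 = 1/5^2 = 1/25

1/25


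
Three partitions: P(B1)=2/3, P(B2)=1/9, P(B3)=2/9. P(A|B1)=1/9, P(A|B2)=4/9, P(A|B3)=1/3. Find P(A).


P(A) = P(A|B1)P(B1) + P(A|B2)P(B2) + P(A|B3)P(B3)
= 1/9*2/3 + 4/9*1/9 + 1/3*2/9
= 2/27 + 4/81 + 2/27 = 16/81

16/81


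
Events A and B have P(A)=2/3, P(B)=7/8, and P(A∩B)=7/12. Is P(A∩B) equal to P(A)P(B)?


P(A)*P(B) = 2/3*7/8 = 7/12
P(A∩B) = 7/12, which equals P(A)P(B), so independent

Yes, A and B are independent


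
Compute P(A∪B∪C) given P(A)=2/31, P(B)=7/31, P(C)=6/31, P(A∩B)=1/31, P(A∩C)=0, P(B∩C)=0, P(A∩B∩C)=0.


P(A∪B∪C) = P(A)+P(B)+P(C) - P(AB)-P(AC)-P(BC) + P(ABC)
= 2/31+7/31+6/31 - 1/31-0-0 + 0
= 14/31

14/31


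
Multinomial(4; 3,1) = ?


4! = 24
Denominator: 3!=6 * 1!=1
Coefficient = 24 / 6 = 4

4


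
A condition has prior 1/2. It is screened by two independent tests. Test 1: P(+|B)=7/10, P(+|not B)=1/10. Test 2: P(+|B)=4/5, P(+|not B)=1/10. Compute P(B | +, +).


After test 1: P(+) = 7/10*1/2 + 1/10*1/2 = 2/5
P(B|+) = (7/20)/(2/5) = 7/8
After test 2 (use post1 as new prior): P(+) = 4/5*7/8 + 1/10*1/8 = 57/80
P(B|+,+) = (7/10)/(57/80) = 56/57

56/57


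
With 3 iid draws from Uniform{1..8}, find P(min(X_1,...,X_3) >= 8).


P(min >= 8) = P(all X_i >= 8) = (P(X_1 >= 8))^3
= (1/8)^3 = 1/512

1/512


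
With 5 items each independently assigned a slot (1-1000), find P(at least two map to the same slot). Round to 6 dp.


P(all different) = prod((1000-i)/1000 for i=0..4) = 0.990035
P(at least one match) = 1 - 0.990035 = 0.009965

0.009965


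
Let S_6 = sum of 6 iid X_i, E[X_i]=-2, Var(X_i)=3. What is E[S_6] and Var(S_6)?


E[S_n] = n*mu = 6*-2 = -12
Var(S_n) = n*sigma^2 = 6*3 = 18

E[S_6]=-12, Var(S_6)=18


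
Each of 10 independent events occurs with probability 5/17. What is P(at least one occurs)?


P(at least one) = 1 - P(none)
P(none) = (1 - 5/17)^10 = (12/17)^10 = 61917364224/2015993900449
P(at least one) = 1 - 61917364224/2015993900449 = 1954076536225/2015993900449

1954076536225/2015993900449


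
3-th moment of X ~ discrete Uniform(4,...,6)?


E[X^3] = (1/3) * sum(x^3 for x=4..6)
= 405/3 = 135

135


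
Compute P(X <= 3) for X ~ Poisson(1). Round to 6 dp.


P(X<=3) = e^(-1)*1^0/0! + e^(-1)*1^1/1! + e^(-1)*1^2/2! + e^(-1)*1^3/3!
≈ 0.3678794412 + 0.3678794412 + 0.1839397206 + 0.0613132402
= 0.9810118432
≈ 0.981012

0.981012


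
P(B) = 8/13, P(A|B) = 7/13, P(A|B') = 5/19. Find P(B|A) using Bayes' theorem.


P(A) = P(A|B)P(B) + P(A|B')P(B') = 7/13*8/13 + 5/19*5/13 = 1389/3211
P(B|A) = P(A|B)P(B)/P(A) = (56/169)/(1389/3211) = 1064/1389

1064/1389


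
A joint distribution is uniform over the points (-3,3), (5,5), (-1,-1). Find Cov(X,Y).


E[X]=1/3, E[Y]=7/3, E[XY]=17/3
Cov(X,Y) = E[XY] - E[X]E[Y] = 17/3 - 1/3*7/3 = 44/9

44/9


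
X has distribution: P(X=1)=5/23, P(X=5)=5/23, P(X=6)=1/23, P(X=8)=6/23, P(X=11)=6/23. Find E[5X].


E[5X] = sum(g(x)*P(x))
= 5*5/23 + 25*5/23 + 30*1/23 + 40*6/23 + 55*6/23
= 750/23

750/23


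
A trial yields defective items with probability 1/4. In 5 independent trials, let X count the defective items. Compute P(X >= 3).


P(X>=3) = P(X=3) + P(X=4) + P(X=5)
= 45/512 + 15/1024 + 1/1024
= 53/512

53/512


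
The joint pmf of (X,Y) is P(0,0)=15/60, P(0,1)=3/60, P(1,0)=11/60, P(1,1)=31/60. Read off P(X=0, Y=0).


Read from table: P(X=0, Y=0) = 15/60 = 1/4

1/4


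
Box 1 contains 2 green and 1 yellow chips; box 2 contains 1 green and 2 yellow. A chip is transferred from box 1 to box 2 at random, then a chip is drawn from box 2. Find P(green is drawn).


P(transfer green) = 2/3; P(transfer yellow) = 1/3
If green transferred: Urn II has 2 green of 4, so P(green|green moved) = 1/2
If yellow transferred: Urn II has 1 green of 4, so P(green|yellow moved) = 1/4
By total probability: P(green) = 2/3*1/2 + 1/3*1/4 = 5/12

5/12


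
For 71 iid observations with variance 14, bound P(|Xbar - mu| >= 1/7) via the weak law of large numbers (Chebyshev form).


Var(Xbar) = Var(X)/n = 14/71
Chebyshev: P(|Xbar-mu| >= 1/7) <= Var(Xbar)/(1/7)^2 = (14/71)/(1/49) = 686/71
Bound exceeds 1, so trivial bound: 1

1


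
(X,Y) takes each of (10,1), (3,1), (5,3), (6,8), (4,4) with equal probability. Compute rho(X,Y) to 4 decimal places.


Cov(X,Y) = -0.6400, Var(X) = 5.8400, Var(Y) = 6.6400
rho = Cov/(sqrt(VarX)*sqrt(VarY)) = -0.1028

-0.1028


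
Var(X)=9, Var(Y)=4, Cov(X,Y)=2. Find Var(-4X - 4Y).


Var(-4X - 4Y) = (-4)^2*Var(X) + (-4)^2*Var(Y) + 2*(-4)*(-4)*Cov(X,Y)
= 16*9 + 16*4 + 32*2
= 144 + 64 + 64 = 272

272


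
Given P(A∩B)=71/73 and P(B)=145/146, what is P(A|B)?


P(A|B) = P(A∩B)/P(B) = (142/146)/(145/146) = 142/145

142/145


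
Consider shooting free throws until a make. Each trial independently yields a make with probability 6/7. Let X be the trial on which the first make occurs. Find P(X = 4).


P(X=4) = (1-p)^3 * p = (1/7)^3 * 6/7
= 1/343 * 6/7 = 6/2401

6/2401


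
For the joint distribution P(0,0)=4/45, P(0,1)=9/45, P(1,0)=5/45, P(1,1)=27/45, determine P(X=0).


P(X=0) = P(0,0)+P(0,1) = 4/45 + 9/45 = 13/45

13/45


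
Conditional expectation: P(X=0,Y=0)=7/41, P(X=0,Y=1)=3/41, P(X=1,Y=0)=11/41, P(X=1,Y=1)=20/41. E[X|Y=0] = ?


P(Y=0) = 18/41
E[X|Y=0] = (0*7 + 1*11)/18 = 11/18

11/18


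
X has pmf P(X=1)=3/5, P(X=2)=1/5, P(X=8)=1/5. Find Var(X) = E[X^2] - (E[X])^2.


E[X] = 13/5, E[X^2] = 71/5
Var(X) = E[X^2] - (E[X])^2 = 71/5 - (13/5)^2 = 186/25

186/25


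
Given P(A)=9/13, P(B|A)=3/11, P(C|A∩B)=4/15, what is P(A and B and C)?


P(A∩B∩C) = P(A) * P(B|A) * P(C|A∩B)
= 9/13 * 3/11 * 4/15
= 27/143 * 4/15 = 36/715

36/715


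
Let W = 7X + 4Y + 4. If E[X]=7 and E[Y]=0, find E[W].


E[7X + 4Y + 4] = 7*E[X] + 4*E[Y] + 4
= (7)*(7) + (4)*(0) + (4)
= 49 + 0 + 4 = 53

53


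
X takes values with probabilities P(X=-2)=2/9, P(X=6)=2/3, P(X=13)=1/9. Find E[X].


E[X] = sum(x * P(x))
= -2*2/9 + 6*2/3 + 13*1/9
= 5

5


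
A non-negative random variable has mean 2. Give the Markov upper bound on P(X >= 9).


Markov: P(X >= a) <= E[X]/a
P(X >= 9) <= 2/9

2/9


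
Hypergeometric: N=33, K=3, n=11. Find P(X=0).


P(X=0) = C(3,0)*C(30,11) / C(33,11)
= 1*54627300 / 193536720
= 54627300/193536720 = 35/124

35/124


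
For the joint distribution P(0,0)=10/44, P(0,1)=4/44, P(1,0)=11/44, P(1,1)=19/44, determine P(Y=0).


P(Y=0) = P(0,0)+P(1,0) = 10/44 + 11/44 = 21/44

21/44


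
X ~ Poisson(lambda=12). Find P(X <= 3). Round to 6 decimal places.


P(X<=3) = e^(-12)*12^0/0! + e^(-12)*12^1/1! + e^(-12)*12^2/2! + e^(-12)*12^3/3!
≈ 0.0000061442 + 0.0000737305 + 0.0004423833 + 0.0017695332
= 0.0022917912
≈ 0.002292

0.002292


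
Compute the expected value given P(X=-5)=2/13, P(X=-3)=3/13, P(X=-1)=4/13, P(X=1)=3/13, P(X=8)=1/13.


E[X] = sum(x * P(x))
= -5*2/13 - 3*3/13 - 1*4/13 + 1*3/13 + 8*1/13
= -12/13

-12/13


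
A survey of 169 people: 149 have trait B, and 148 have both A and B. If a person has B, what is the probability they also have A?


P(A|B) = P(A∩B)/P(B) = (148/169)/(149/169) = 148/149

148/149


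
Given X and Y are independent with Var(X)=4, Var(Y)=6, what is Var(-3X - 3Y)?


Independence => Cov(X,Y)=0
Var(-3X - 3Y) = (-3)^2*Var(X) + (-3)^2*Var(Y)
= 9*4 + 9*6 = 90

90


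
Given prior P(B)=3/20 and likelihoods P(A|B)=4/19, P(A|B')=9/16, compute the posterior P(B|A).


P(A) = P(A|B)P(B) + P(A|B')P(B') = 4/19*3/20 + 9/16*17/20 = 3099/6080
P(B|A) = P(A|B)P(B)/P(A) = (3/95)/(3099/6080) = 64/1033

64/1033


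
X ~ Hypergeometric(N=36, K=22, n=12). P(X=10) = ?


P(X=10) = C(22,10)*C(14,2) / C(36,12)
= 646646*91 / 1251677700
= 58844786/1251677700 = 19019/404550

19019/404550


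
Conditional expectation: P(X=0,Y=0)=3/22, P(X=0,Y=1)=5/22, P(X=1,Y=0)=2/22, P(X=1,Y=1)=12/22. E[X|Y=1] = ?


P(Y=1) = 17/22
E[X|Y=1] = (0*5 + 1*12)/17 = 12/17

12/17


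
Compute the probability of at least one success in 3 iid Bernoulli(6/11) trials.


P(at least one) = 1 - P(none)
P(none) = (1 - 6/11)^3 = (5/11)^3 = 125/1331
P(at least one) = 1 - 125/1331 = 1206/1331

1206/1331


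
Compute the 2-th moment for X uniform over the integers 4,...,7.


E[X^2] = (1/4) * sum(x^2 for x=4..7)
= 126/4 = 63/2

63/2


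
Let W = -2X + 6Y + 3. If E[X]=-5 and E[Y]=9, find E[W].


E[-2X + 6Y + 3] = -2*E[X] + 6*E[Y] + 3
= (-2)*(-5) + (6)*(9) + (3)
= 10 + 54 + 3 = 67

67


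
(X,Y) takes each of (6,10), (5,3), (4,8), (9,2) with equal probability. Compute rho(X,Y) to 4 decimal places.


Cov(X,Y) = -3.2500, Var(X) = 3.5000, Var(Y) = 11.1875
rho = Cov/(sqrt(VarX)*sqrt(VarY)) = -0.5194

-0.5194


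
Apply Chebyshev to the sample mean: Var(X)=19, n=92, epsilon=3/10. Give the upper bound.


Var(Xbar) = Var(X)/n = 19/92
Chebyshev: P(|Xbar-mu| >= 3/10) <= Var(Xbar)/(3/10)^2 = (19/92)/(9/100) = 475/207
Bound exceeds 1, so trivial bound: 1

1


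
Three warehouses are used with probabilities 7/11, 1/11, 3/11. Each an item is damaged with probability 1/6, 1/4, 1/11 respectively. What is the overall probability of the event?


P(A) = P(A|B1)P(B1) + P(A|B2)P(B2) + P(A|B3)P(B3)
= 1/6*7/11 + 1/4*1/11 + 1/11*3/11
= 7/66 + 1/44 + 3/121 = 223/1452

223/1452


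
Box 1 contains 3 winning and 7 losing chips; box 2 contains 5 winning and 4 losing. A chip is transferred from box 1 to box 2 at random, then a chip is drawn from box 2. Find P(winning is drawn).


P(transfer winning) = 3/10; P(transfer losing) = 7/10
If winning transferred: Urn II has 6 winning of 10, so P(winning|winning moved) = 3/5
If losing transferred: Urn II has 5 winning of 10, so P(winning|losing moved) = 1/2
By total probability: P(winning) = 3/10*3/5 + 7/10*1/2 = 53/100

53/100


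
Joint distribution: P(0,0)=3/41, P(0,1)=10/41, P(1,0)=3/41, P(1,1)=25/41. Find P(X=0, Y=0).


Read from table: P(X=0, Y=0) = 3/41

3/41


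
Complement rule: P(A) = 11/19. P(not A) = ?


P(A') = 1 - P(A) = 1 - 11/19 = 8/19

8/19


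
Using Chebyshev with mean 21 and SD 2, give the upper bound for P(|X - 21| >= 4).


k = 4/2 = 2
Chebyshev: P(|X-mu| >= k*sigma) <= 1/k^2 = 1/2^2 = 1/4

1/4


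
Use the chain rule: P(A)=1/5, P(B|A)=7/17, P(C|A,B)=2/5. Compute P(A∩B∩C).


P(A∩B∩C) = P(A) * P(B|A) * P(C|A∩B)
= 1/5 * 7/17 * 2/5
= 7/85 * 2/5 = 14/425

14/425


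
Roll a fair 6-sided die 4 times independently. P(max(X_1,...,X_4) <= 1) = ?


P(max <= 1) = P(all X_i <= 1) = (P(X_1 <= 1))^4
= (1/6)^4 = 1/1296

1/1296


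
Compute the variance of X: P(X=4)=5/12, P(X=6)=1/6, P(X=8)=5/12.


E[X] = 6, E[X^2] = 118/3
Var(X) = E[X^2] - (E[X])^2 = 118/3 - (6)^2 = 10/3

10/3


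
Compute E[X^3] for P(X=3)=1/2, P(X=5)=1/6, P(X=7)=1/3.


E[X^3] = sum(g(x)*P(x))
= 27*1/2 + 125*1/6 + 343*1/3
= 446/3

446/3


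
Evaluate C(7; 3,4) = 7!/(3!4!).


7! = 5040
Denominator: 3!=6 * 4!=24
Coefficient = 5040 / 144 = 35

35


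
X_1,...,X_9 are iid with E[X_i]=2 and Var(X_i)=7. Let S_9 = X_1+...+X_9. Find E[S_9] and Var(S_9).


E[S_n] = n*mu = 9*2 = 18
Var(S_n) = n*sigma^2 = 9*7 = 63

E[S_9]=18, Var(S_9)=63


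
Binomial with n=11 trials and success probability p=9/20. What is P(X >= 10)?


P(X>=10) = P(X=10) + P(X=11)
= 421900912521/204800000000000 + 31381059609/204800000000000
= 45328197213/20480000000000

45328197213/20480000000000


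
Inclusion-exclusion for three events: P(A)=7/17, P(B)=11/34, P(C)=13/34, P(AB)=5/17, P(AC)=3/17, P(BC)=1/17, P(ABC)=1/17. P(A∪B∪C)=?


P(A∪B∪C) = P(A)+P(B)+P(C) - P(AB)-P(AC)-P(BC) + P(ABC)
= 7/17+11/34+13/34 - 5/17-3/17-1/17 + 1/17
= 11/17

11/17


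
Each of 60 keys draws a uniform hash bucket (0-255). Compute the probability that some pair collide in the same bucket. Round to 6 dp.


P(all different) = prod((256-i)/256 for i=0..59) = 0.000541
P(at least one match) = 1 - 0.000541 = 0.999459

0.999459


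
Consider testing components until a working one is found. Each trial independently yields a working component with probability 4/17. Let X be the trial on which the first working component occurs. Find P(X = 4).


P(X=4) = (1-p)^3 * p = (13/17)^3 * 4/17
= 2197/4913 * 4/17 = 8788/83521

8788/83521


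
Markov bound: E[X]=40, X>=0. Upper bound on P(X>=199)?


Markov: P(X >= a) <= E[X]/a
P(X >= 199) <= 40/199

40/199


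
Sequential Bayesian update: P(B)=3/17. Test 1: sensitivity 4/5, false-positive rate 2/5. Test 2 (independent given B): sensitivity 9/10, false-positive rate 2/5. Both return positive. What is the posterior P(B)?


After test 1: P(+) = 4/5*3/17 + 2/5*14/17 = 8/17
P(B|+) = (12/85)/(8/17) = 3/10
After test 2 (use post1 as new prior): P(+) = 9/10*3/10 + 2/5*7/10 = 11/20
P(B|+,+) = (27/100)/(11/20) = 27/55

27/55


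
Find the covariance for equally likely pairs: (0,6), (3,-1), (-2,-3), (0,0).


E[X]=1/4, E[Y]=1/2, E[XY]=3/4
Cov(X,Y) = E[XY] - E[X]E[Y] = 3/4 - 1/4*1/2 = 5/8

5/8


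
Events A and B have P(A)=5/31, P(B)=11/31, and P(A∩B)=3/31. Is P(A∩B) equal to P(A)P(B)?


P(A)*P(B) = 5/31*11/31 = 55/961
P(A∩B) = 3/31 != 55/961, so not independent

No, A and B are not independent


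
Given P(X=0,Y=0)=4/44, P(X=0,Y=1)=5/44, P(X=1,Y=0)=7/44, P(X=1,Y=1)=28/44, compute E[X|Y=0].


P(Y=0) = 11/44
E[X|Y=0] = (0*4 + 1*7)/11 = 7/11

7/11


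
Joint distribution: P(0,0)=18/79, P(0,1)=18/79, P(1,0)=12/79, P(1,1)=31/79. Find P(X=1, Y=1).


Read from table: P(X=1, Y=1) = 31/79

31/79


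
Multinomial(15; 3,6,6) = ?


15! = 1307674368000
Denominator: 3!=6 * 6!=720 * 6!=720
Coefficient = 1307674368000 / 3110400 = 420420

420420


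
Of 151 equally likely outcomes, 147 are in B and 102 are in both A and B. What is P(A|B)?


P(A|B) = P(A∩B)/P(B) = (102/151)/(147/151) = 102/147 = 34/49

34/49


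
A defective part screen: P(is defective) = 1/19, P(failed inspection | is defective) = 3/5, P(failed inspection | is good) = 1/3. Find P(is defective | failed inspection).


P(A) = P(A|B)P(B) + P(A|B')P(B') = 3/5*1/19 + 1/3*18/19 = 33/95
P(B|A) = P(A|B)P(B)/P(A) = (3/95)/(33/95) = 1/11

1/11


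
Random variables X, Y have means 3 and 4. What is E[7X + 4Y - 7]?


E[7X + 4Y - 7] = 7*E[X] + 4*E[Y] - 7
= (7)*(3) + (4)*(4) + (-7)
= 21 + 16 - 7 = 30

30


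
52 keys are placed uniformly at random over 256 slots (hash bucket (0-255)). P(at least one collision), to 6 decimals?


P(all different) = prod((256-i)/256 for i=0..51) = 0.003823
P(at least one match) = 1 - 0.003823 = 0.996177

0.996177


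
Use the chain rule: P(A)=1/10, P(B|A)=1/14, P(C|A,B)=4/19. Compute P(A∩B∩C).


P(A∩B∩C) = P(A) * P(B|A) * P(C|A∩B)
= 1/10 * 1/14 * 4/19
= 1/140 * 4/19 = 1/665

1/665


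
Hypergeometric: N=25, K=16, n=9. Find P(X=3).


P(X=3) = C(16,3)*C(9,6) / C(25,9)
= 560*84 / 2042975
= 47040/2042975 = 9408/408595

9408/408595


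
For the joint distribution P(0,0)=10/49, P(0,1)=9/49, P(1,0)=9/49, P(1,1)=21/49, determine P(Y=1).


P(Y=1) = P(0,1)+P(1,1) = 9/49 + 21/49 = 30/49

30/49


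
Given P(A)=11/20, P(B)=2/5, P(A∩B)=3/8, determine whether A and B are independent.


P(A)*P(B) = 11/20*2/5 = 11/50
P(A∩B) = 3/8 != 11/50, so not independent

No, A and B are not independent


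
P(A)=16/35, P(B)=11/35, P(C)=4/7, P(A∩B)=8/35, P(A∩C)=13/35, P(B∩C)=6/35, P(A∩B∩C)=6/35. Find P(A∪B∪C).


P(A∪B∪C) = P(A)+P(B)+P(C) - P(AB)-P(AC)-P(BC) + P(ABC)
= 16/35+11/35+4/7 - 8/35-13/35-6/35 + 6/35
= 26/35

26/35


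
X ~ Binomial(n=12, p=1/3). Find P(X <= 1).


P(X<=1) = P(X=0) + P(X=1)
= 4096/531441 + 8192/177147
= 28672/531441

28672/531441


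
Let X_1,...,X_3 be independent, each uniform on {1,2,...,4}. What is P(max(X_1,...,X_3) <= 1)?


P(max <= 1) = P(all X_i <= 1) = (P(X_1 <= 1))^3
= (1/4)^3 = 1/64

1/64


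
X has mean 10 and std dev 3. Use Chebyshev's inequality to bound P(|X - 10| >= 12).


k = 12/3 = 4
Chebyshev: P(|X-mu| >= k*sigma) <= 1/k^2 = 1/4^2 = 1/16

1/16


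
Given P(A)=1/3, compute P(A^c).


P(A') = 1 - P(A) = 1 - 1/3 = 2/3

2/3


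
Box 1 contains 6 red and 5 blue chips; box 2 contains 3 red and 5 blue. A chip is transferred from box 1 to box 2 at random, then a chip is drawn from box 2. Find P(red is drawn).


P(transfer red) = 6/11; P(transfer blue) = 5/11
If red transferred: Urn II has 4 red of 9, so P(red|red moved) = 4/9
If blue transferred: Urn II has 3 red of 9, so P(red|blue moved) = 1/3
By total probability: P(red) = 6/11*4/9 + 5/11*1/3 = 13/33

13/33


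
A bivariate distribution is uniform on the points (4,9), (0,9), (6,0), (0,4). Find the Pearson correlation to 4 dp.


Cov(X,Y) = -4.7500, Var(X) = 6.7500, Var(Y) = 14.2500
rho = Cov/(sqrt(VarX)*sqrt(VarY)) = -0.4843

-0.4843


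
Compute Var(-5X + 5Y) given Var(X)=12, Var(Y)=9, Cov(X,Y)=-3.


Var(-5X + 5Y) = (-5)^2*Var(X) + 5^2*Var(Y) + 2*(-5)*5*Cov(X,Y)
= 25*12 + 25*9 - 50*(-3)
= 300 + 225 + 150 = 675

675


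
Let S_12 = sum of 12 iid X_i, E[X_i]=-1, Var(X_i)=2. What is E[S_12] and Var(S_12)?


E[S_n] = n*mu = 12*-1 = -12
Var(S_n) = n*sigma^2 = 12*2 = 24

E[S_12]=-12, Var(S_12)=24


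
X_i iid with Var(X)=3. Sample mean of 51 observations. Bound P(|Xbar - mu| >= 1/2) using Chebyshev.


Var(Xbar) = Var(X)/n = 3/51
Chebyshev: P(|Xbar-mu| >= 1/2) <= Var(Xbar)/(1/2)^2 = (1/17)/(1/4) = 4/17

4/17


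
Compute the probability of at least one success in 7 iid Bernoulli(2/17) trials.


P(at least one) = 1 - P(none)
P(none) = (1 - 2/17)^7 = (15/17)^7 = 170859375/410338673
P(at least one) = 1 - 170859375/410338673 = 239479298/410338673

239479298/410338673


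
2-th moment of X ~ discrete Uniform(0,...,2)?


E[X^2] = (1/3) * sum(x^2 for x=0..2)
= 5/3

5/3


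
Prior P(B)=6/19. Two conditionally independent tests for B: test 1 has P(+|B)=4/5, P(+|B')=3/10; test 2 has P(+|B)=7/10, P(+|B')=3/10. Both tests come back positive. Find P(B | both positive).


After test 1: P(+) = 4/5*6/19 + 3/10*13/19 = 87/190
P(B|+) = (24/95)/(87/190) = 16/29
After test 2 (use post1 as new prior): P(+) = 7/10*16/29 + 3/10*13/29 = 151/290
P(B|+,+) = (56/145)/(151/290) = 112/151

112/151


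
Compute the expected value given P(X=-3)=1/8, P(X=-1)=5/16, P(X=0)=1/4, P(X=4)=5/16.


E[X] = sum(x * P(x))
= -3*1/8 - 1*5/16 + 0*1/4 + 4*5/16
= 9/16

9/16


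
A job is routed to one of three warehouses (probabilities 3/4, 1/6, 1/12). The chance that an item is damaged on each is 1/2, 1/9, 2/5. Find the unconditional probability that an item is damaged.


P(A) = P(A|B1)P(B1) + P(A|B2)P(B2) + P(A|B3)P(B3)
= 1/2*3/4 + 1/9*1/6 + 2/5*1/12
= 3/8 + 1/54 + 1/30 = 461/1080

461/1080


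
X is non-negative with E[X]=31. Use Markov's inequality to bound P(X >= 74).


Markov: P(X >= a) <= E[X]/a
P(X >= 74) <= 31/74

31/74


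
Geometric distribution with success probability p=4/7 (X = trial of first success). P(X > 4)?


P(X > 4) = P(first 4 trials all fail) = (1-p)^4 = (3/7)^4 = 81/2401

81/2401


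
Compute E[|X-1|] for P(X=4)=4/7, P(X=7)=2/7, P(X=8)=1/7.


E[|X-1|] = sum(g(x)*P(x))
= 3*4/7 + 6*2/7 + 7*1/7
= 31/7

31/7


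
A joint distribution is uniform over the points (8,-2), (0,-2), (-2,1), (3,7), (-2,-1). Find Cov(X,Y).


E[X]=7/5, E[Y]=3/5, E[XY]=1
Cov(X,Y) = E[XY] - E[X]E[Y] = 1 - 7/5*3/5 = 4/25

4/25


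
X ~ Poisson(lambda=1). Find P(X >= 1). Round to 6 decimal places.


P(X>=1) = 1 - P(X<=0) = 1 - (e^(-1)*1^0/0!)
≈ 1 - 0.3678794412 = 0.6321205588
≈ 0.632121

0.632121


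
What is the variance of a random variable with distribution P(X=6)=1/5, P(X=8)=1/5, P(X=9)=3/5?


E[X] = 41/5, E[X^2] = 343/5
Var(X) = E[X^2] - (E[X])^2 = 343/5 - (41/5)^2 = 34/25

34/25


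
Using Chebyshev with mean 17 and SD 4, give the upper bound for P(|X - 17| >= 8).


k = 8/4 = 2
Chebyshev: P(|X-mu| >= k*sigma) <= 1/k^2 = 1/2^2 = 1/4

1/4


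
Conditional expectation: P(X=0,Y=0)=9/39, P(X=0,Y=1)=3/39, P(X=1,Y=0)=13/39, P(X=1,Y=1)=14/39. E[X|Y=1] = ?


P(Y=1) = 17/39
E[X|Y=1] = (0*3 + 1*14)/17 = 14/17

14/17
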